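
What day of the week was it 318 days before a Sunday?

318 mod 7 = 3 (since 45·7 = 315).
Sunday − 3 days → Thursday.

Thursday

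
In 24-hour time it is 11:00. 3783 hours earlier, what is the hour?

Dividing 3783 by 24 gives quotient 157 and remainder 15.
(11 − 15) mod 24 = 20.

20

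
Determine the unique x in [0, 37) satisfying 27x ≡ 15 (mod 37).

17

27⁻¹ ≡ 11 (mod 37) because 27·11 = 297 = 8·37 + 1.
So x ≡ 11·15 = 165 ≡ 17 (mod 37).
Check: 27·17 = 459 = 12·37 + 15.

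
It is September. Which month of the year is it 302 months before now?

July

302 = 25·12 + 2, so 302 mod 12 = 2.
September − 2 months → July.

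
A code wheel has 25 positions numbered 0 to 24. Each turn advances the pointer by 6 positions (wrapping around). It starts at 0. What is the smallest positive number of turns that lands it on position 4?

6⁻¹ ≡ 21 (mod 25) because 6·21 = 126 = 5·25 + 1.
Multiplying both sides by 21: x ≡ 21·4 = 84 ≡ 9 (mod 25).

9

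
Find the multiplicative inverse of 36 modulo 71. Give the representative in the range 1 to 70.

36·2 = 72 = 1·71 + 1, so 36⁻¹ ≡ 2 (mod 71).

2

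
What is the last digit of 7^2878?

The units digit of 7^n cycles with period 4: 7, 9, 3, 1, …
2878 mod 4 = 2, so the last digit matches 7^2 = 9.

9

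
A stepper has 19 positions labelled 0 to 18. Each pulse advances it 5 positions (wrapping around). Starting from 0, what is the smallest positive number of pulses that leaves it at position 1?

4

19 = 3·5 + 4
5 = 1·4 + 1
4 = 4·1 + 0
Back-substituting gives 5·4 ≡ 1 (mod 19).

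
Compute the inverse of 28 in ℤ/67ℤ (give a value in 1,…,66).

67 = 2·28 + 11
28 = 2·11 + 6
11 = 1·6 + 5
6 = 1·5 + 1
5 = 5·1 + 0
Back-substituting gives 28·12 ≡ 1 (mod 67).

12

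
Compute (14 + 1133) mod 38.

7

1133 = 29·38 + 31, so 1133 mod 38 = 31.
(14 + 31) mod 38 = 7.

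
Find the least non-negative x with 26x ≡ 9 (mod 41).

24

26⁻¹ ≡ 30 (mod 41) because 26·30 = 780 = 19·41 + 1.
Multiplying both sides by 30: x ≡ 30·9 = 270 ≡ 24 (mod 41).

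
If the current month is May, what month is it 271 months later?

271 mod 12 = 7 (since 22·12 = 264).
May + 7 months → December.

December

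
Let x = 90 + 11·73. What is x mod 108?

11·73 = 803.
Dividing 803 by 108 gives quotient 7 and remainder 47.
(90 + 47) mod 108 = 29.

29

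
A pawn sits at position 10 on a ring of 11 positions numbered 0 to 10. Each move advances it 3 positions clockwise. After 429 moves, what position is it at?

10

429·3 = 1287.
Dividing 1287 by 11 gives quotient 117 and remainder 0.
(10 + 0) mod 11 = 10.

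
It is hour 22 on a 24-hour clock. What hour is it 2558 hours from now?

2558 = 106·24 + 14, so 2558 mod 24 = 14.
(22 + 14) mod 24 = 12.

12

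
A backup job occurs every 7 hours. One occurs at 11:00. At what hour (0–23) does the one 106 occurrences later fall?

9

106·7 = 742.
Dividing 742 by 24 gives quotient 30 and remainder 22.
(11 + 22) mod 24 = 9.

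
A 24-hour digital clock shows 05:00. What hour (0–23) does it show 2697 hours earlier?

20

Dividing 2697 by 24 gives quotient 112 and remainder 9.
(5 − 9) mod 24 = 20.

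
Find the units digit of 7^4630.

Last digits of 7^n: 7, 9, 3, 1 (period 4).
4630 leaves remainder 2 on division by 4, so 7^4630 ends in 9.

9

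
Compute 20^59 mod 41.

By repeated squaring mod 41: 20^1≡20, 20^2≡31, 20^4≡18, 20^8≡37, 20^16≡16, 20^32≡10.
59 = 1 + 2 + 8 + 16 + 32, so 20^59 ≡ 20·31·37·16·10 ≡ 39 (mod 41).

39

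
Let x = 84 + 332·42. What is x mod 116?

108

332·42 = 13944.
13944 mod 116 = 24 (since 120·116 = 13920).
(84 + 24) mod 116 = 108.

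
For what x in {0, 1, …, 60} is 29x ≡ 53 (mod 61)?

The inverse of 29 mod 61 is 40 (since 29·40 = 1160 ≡ 1).
Multiplying both sides by 40: x ≡ 40·53 = 2120 ≡ 46 (mod 61).

46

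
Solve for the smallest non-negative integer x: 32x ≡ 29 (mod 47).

32⁻¹ ≡ 25 (mod 47) because 32·25 = 800 = 17·47 + 1.
Multiplying both sides by 25: x ≡ 25·29 = 725 ≡ 20 (mod 47).
Check: 32·20 = 640 = 13·47 + 29.

20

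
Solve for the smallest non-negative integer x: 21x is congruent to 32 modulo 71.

59

21⁻¹ ≡ 44 (mod 71) because 21·44 = 924 = 13·71 + 1.
Multiplying both sides by 44: x ≡ 44·32 = 1408 ≡ 59 (mod 71).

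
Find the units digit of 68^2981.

The units digit of 68^n cycles with period 4: 8, 4, 2, 6, …
2981 mod 4 = 1, so the last digit matches 8^1 = 8.

8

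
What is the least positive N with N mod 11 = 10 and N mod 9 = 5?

32

x ≡ 5 (mod 9) gives x ∈ {5, 14, 23, 32}.
The first of these with x mod 11 = 10 is 32.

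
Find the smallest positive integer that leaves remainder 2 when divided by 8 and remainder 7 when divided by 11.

Since 11·3 ≡ 1 (mod 8), take x = 7 + 11·((2−7)·3 mod 8) = 7 + 11·1 = 18.
Check: 18 mod 8 = 2, 18 mod 11 = 7.

18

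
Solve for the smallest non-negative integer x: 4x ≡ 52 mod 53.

4⁻¹ ≡ 40 (mod 53) because 4·40 = 160 = 3·53 + 1.
So x ≡ 40·52 = 2080 ≡ 13 (mod 53).

13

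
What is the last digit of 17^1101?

Powers of 7 mod 10 repeat with period 4: 7, 9, 3, 1.
1101 leaves remainder 1 on division by 4, so 17^1101 ends in 7.

7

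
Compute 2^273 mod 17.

Successive squares of 2 mod 17: 2^1≡2, 2^2≡4, 2^4≡16, 2^8≡1, 2^16≡1, 2^32≡1, 2^64≡1, 2^128≡1, 2^256≡1.
273 = 1 + 16 + 256, so 2^273 ≡ 2·1·1 ≡ 2 (mod 17).

2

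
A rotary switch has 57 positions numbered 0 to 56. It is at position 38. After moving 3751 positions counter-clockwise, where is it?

49

Dividing 3751 by 57 gives quotient 65 and remainder 46.
(38 − 46) mod 57 = 49.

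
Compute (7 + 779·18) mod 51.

779·18 = 14022.
14022 mod 51 = 48 (since 274·51 = 13974).
(7 + 48) mod 51 = 4.

4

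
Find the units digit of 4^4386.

The units digit of 4^n cycles with period 2: 4, 6, …
4386 leaves remainder 0 on division by 2, so 4^4386 ends in 6.

6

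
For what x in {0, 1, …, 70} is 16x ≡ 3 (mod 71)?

16⁻¹ ≡ 40 (mod 71) because 16·40 = 640 = 9·71 + 1.
Multiplying both sides by 40: x ≡ 40·3 = 120 ≡ 49 (mod 71).

49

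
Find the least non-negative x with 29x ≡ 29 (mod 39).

29⁻¹ ≡ 35 (mod 39) because 29·35 = 1015 = 26·39 + 1.
Multiplying both sides by 35: x ≡ 35·29 = 1015 ≡ 1 (mod 39).
Check: 29·1 = 29 = 0·39 + 29.

1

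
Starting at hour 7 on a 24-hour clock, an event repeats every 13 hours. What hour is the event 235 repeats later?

235·13 = 3055.
3055 mod 24 = 7 (since 127·24 = 3048).
(7 + 7) mod 24 = 14.

14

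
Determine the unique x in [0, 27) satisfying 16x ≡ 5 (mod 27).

The inverse of 16 mod 27 is 22 (since 16·22 = 352 ≡ 1).
So x ≡ 22·5 = 110 ≡ 2 (mod 27).
Check: 16·2 = 32 = 1·27 + 5.

2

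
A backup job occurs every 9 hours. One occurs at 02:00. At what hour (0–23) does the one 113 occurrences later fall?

113·9 = 1017.
1017 mod 24 = 9 (since 42·24 = 1008).
(2 + 9) mod 24 = 11.

11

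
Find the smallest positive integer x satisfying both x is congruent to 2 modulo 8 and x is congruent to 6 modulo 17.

74

Since 17·1 ≡ 1 (mod 8), take x = 6 + 17·((2−6)·1 mod 8) = 6 + 17·4 = 74.
Check: 74 mod 8 = 2, 74 mod 17 = 6.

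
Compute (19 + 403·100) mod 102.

403·100 = 40300.
40300 = 395·102 + 10, so 40300 mod 102 = 10.
(19 + 10) mod 102 = 29.

29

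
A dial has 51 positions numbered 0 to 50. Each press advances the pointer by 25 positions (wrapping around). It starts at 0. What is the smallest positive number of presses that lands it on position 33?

The inverse of 25 mod 51 is 49 (since 25·49 = 1225 ≡ 1).
Multiplying both sides by 49: x ≡ 49·33 = 1617 ≡ 36 (mod 51).
Check: 25·36 = 900 = 17·51 + 33.

36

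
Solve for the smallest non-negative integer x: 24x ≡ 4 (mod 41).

24⁻¹ ≡ 12 (mod 41) because 24·12 = 288 = 7·41 + 1.
Multiplying both sides by 12: x ≡ 12·4 = 48 ≡ 7 (mod 41).

7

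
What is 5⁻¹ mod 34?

34 = 6·5 + 4
5 = 1·4 + 1
4 = 4·1 + 0
Back-substituting gives 5·7 ≡ 1 (mod 34).

7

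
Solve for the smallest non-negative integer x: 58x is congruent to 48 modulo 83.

18

58⁻¹ ≡ 73 (mod 83) because 58·73 = 4234 = 51·83 + 1.
Multiplying both sides by 73: x ≡ 73·48 = 3504 ≡ 18 (mod 83).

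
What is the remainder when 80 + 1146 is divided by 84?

1146 − 13·84 = 54, so 1146 ≡ 54 (mod 84).
(80 + 54) mod 84 = 50.

50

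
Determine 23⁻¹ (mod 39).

17

23·17 = 391 = 10·39 + 1, so 23⁻¹ ≡ 17 (mod 39).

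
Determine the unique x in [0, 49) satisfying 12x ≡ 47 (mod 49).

8

The inverse of 12 mod 49 is 45 (since 12·45 = 540 ≡ 1).
Multiplying both sides by 45: x ≡ 45·47 = 2115 ≡ 8 (mod 49).
Check: 12·8 = 96 = 1·49 + 47.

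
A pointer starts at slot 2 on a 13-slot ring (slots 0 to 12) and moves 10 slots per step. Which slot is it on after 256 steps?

256·10 = 2560.
Dividing 2560 by 13 gives quotient 196 and remainder 12.
(2 + 12) mod 13 = 1.

1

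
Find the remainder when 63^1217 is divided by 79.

Successive squares of 63 mod 79: 63^1≡63, 63^2≡19, 63^4≡45, 63^8≡50, 63^16≡51, 63^32≡73, 63^64≡36, 63^128≡32, 63^256≡76, 63^512≡9, 63^1024≡2.
Since 1217 = 1 + 64 + 128 + 1024 in binary, 63^1217 ≡ 63·36·32·2 ≡ 29 (mod 79).

29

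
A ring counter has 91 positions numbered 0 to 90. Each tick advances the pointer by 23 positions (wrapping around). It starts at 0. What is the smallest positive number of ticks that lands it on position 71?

23⁻¹ ≡ 4 (mod 91) because 23·4 = 92 = 1·91 + 1.
Multiplying both sides by 4: x ≡ 4·71 = 284 ≡ 11 (mod 91).
Check: 23·11 = 253 = 2·91 + 71.

11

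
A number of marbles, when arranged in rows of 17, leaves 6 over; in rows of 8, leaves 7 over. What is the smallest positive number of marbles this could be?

23

x ≡ 7 (mod 8) gives x ∈ {7, 15, 23}.
The first of these with x mod 17 = 6 is 23.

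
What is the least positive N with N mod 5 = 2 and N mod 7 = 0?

x ≡ 2 (mod 5) gives x ∈ {2, 7}.
The first of these with x mod 7 = 0 is 7.

7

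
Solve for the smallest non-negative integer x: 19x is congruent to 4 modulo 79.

21

The inverse of 19 mod 79 is 25 (since 19·25 = 475 ≡ 1).
Multiplying both sides by 25: x ≡ 25·4 = 100 ≡ 21 (mod 79).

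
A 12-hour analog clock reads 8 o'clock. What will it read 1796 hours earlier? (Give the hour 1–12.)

12

1796 mod 12 = 8 (since 149·12 = 1788).
8 − 8 → 12 on a 12-hour dial.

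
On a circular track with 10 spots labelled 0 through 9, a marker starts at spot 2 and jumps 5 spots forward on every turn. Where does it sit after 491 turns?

491·5 = 2455.
2455 mod 10 = 5 (since 245·10 = 2450).
(2 + 5) mod 10 = 7.

7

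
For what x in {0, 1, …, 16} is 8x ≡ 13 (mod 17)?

8

The inverse of 8 mod 17 is 15 (since 8·15 = 120 ≡ 1).
Multiplying both sides by 15: x ≡ 15·13 = 195 ≡ 8 (mod 17).
Check: 8·8 = 64 = 3·17 + 13.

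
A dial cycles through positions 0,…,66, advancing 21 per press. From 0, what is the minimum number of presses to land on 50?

63

The inverse of 21 mod 67 is 16 (since 21·16 = 336 ≡ 1).
So x ≡ 16·50 = 800 ≡ 63 (mod 67).
Check: 21·63 = 1323 = 19·67 + 50.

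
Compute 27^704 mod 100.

41

Square-and-reduce mod 100: 27^1≡27, 27^2≡29, 27^4≡41, 27^8≡81, 27^16≡61, 27^32≡21, 27^64≡41, 27^128≡81, 27^256≡61, 27^512≡21.
Since 704 = 64 + 128 + 512 in binary, 27^704 ≡ 41·81·21 ≡ 41 (mod 100).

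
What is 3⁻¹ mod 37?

25

3·25 = 75 = 2·37 + 1, so 3⁻¹ ≡ 25 (mod 37).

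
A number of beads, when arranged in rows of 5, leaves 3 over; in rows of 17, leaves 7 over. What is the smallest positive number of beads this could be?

Since 17·3 ≡ 1 (mod 5), take x = 7 + 17·((3−7)·3 mod 5) = 7 + 17·3 = 58.
Check: 58 mod 5 = 3, 58 mod 17 = 7.

58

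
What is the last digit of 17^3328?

1

The units digit of 17^n cycles with period 4: 7, 9, 3, 1, …
3328 leaves remainder 0 on division by 4, so 17^3328 ends in 1.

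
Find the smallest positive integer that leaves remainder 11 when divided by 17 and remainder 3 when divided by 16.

x ≡ 3 (mod 16) gives x ∈ {3, 19, 35, 51, 67, 83, 99, 115, …}.
The first of these with x mod 17 = 11 is 147.

147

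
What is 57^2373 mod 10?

7

Last digits of 7^n: 7, 9, 3, 1 (period 4).
2373 leaves remainder 1 on division by 4, so 57^2373 ends in 7.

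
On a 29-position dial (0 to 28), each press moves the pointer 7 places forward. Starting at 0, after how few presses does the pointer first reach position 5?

9

7⁻¹ ≡ 25 (mod 29) because 7·25 = 175 = 6·29 + 1.
Multiplying both sides by 25: x ≡ 25·5 = 125 ≡ 9 (mod 29).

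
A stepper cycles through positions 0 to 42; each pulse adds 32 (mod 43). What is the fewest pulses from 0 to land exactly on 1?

39

32·39 = 1248 = 29·43 + 1, so 32⁻¹ ≡ 39 (mod 43).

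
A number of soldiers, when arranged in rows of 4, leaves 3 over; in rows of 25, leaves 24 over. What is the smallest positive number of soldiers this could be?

99

x ≡ 3 (mod 4) gives x ∈ {3, 7, 11, 15, 19, 23, 27, 31, …}.
The first of these with x mod 25 = 24 is 99.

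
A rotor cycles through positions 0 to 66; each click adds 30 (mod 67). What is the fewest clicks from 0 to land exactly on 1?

38

30·38 = 1140 = 17·67 + 1, so 30⁻¹ ≡ 38 (mod 67).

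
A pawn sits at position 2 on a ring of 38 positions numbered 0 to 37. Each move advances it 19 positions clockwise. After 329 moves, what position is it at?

21

329·19 = 6251.
6251 = 164·38 + 19, so 6251 mod 38 = 19.
(2 + 19) mod 38 = 21.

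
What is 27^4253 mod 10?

7

The units digit of 27^n cycles with period 4: 7, 9, 3, 1, …
4253 leaves remainder 1 on division by 4, so 27^4253 ends in 7.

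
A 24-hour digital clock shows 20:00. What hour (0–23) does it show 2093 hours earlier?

2093 − 87·24 = 5, so 2093 ≡ 5 (mod 24).
(20 − 5) mod 24 = 15.

15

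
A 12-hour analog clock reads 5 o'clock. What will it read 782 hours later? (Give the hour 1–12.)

7

782 − 65·12 = 2, so 782 ≡ 2 (mod 12).
5 + 2 → 7 on a 12-hour dial.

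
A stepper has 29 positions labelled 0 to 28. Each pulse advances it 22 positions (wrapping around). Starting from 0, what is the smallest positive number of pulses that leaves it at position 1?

4

29 = 1·22 + 7
22 = 3·7 + 1
7 = 7·1 + 0
Back-substituting gives 22·4 ≡ 1 (mod 29).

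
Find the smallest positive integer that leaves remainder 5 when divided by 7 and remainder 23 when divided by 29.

110

x ≡ 5 (mod 7) gives x ∈ {5, 12, 19, 26, 33, 40, 47, 54, …}.
The first of these with x mod 29 = 23 is 110.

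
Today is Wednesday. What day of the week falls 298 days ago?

Saturday

298 − 42·7 = 4, so 298 ≡ 4 (mod 7).
Wednesday − 4 days → Saturday.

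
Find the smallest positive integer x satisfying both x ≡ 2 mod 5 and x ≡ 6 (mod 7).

27

x ≡ 2 (mod 5) gives x ∈ {2, 7, 12, 17, 22, 27}.
The first of these with x mod 7 = 6 is 27.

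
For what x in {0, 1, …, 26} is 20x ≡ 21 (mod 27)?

24

The inverse of 20 mod 27 is 23 (since 20·23 = 460 ≡ 1).
Multiplying both sides by 23: x ≡ 23·21 = 483 ≡ 24 (mod 27).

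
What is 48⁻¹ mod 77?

77 = 1·48 + 29
48 = 1·29 + 19
29 = 1·19 + 10
19 = 1·10 + 9
10 = 1·9 + 1
9 = 9·1 + 0
Back-substituting gives 48·69 ≡ 1 (mod 77).

69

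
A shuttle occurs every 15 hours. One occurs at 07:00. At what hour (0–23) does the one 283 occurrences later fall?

283·15 = 4245.
4245 − 176·24 = 21, so 4245 ≡ 21 (mod 24).
(7 + 21) mod 24 = 4.

4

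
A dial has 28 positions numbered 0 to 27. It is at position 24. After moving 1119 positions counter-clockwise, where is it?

25

Dividing 1119 by 28 gives quotient 39 and remainder 27.
(24 − 27) mod 28 = 25.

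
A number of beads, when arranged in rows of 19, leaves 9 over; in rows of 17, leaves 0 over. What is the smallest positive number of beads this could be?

85

x ≡ 0 (mod 17) gives x ∈ {0, 17, 34, 51, 68, 85}.
The first of these with x mod 19 = 9 is 85.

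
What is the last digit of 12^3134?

4

Powers of 2 mod 10 repeat with period 4: 2, 4, 8, 6.
3134 leaves remainder 2 on division by 4, so 12^3134 ends in 4.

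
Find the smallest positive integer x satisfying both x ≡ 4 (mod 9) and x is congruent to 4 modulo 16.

Since 16·4 ≡ 1 (mod 9), take x = 4 + 16·((4−4)·4 mod 9) = 4 + 16·0 = 4.
Check: 4 mod 9 = 4, 4 mod 16 = 4.

4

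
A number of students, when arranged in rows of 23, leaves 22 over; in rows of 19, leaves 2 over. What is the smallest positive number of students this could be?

x ≡ 2 (mod 19) gives x ∈ {2, 21, 40, 59, 78, 97, 116, 135, …}.
The first of these with x mod 23 = 22 is 344.

344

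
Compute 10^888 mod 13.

1

Square-and-reduce mod 13: 10^1≡10, 10^2≡9, 10^4≡3, 10^8≡9, 10^16≡3, 10^32≡9, 10^64≡3, 10^128≡9, 10^256≡3, 10^512≡9.
888 = 8 + 16 + 32 + 64 + 256 + 512, so 10^888 ≡ 9·3·9·3·3·9 ≡ 1 (mod 13).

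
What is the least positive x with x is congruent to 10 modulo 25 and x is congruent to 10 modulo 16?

x ≡ 10 (mod 16) gives x ∈ {10}.
The first of these with x mod 25 = 10 is 10.

10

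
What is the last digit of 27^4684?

Last digits of 7^n: 7, 9, 3, 1 (period 4).
4684 leaves remainder 0 on division by 4, so 27^4684 ends in 1.

1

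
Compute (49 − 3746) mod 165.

Dividing 3746 by 165 gives quotient 22 and remainder 116.
(49 − 116) mod 165 = 98.

98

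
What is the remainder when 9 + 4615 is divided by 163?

4615 mod 163 = 51 (since 28·163 = 4564).
(9 + 51) mod 163 = 60.

60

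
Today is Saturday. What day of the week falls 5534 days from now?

Wednesday

5534 − 790·7 = 4, so 5534 ≡ 4 (mod 7).
Saturday + 4 days → Wednesday.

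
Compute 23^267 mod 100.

Square-and-reduce mod 100: 23^1≡23, 23^2≡29, 23^4≡41, 23^8≡81, 23^16≡61, 23^32≡21, 23^64≡41, 23^128≡81, 23^256≡61.
267 = 1 + 2 + 8 + 256, so 23^267 ≡ 23·29·81·61 ≡ 47 (mod 100).

47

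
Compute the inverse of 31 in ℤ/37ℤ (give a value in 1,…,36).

31·6 = 186 = 5·37 + 1, so 31⁻¹ ≡ 6 (mod 37).

6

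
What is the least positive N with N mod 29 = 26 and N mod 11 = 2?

x ≡ 2 (mod 11) gives x ∈ {2, 13, 24, 35, 46, 57, 68, 79, …}.
The first of these with x mod 29 = 26 is 200.

200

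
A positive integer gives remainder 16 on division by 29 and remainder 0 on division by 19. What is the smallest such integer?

190

x ≡ 0 (mod 19) gives x ∈ {0, 19, 38, 57, 76, 95, 114, 133, …}.
The first of these with x mod 29 = 16 is 190.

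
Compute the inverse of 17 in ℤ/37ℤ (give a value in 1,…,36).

17·24 = 408 = 11·37 + 1, so 17⁻¹ ≡ 24 (mod 37).

24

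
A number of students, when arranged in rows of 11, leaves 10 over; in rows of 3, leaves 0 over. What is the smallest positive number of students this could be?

21

x ≡ 0 (mod 3) gives x ∈ {0, 3, 6, 9, 12, 15, 18, 21}.
The first of these with x mod 11 = 10 is 21.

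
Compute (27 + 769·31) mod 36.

34

769·31 = 23839.
23839 mod 36 = 7 (since 662·36 = 23832).
(27 + 7) mod 36 = 34.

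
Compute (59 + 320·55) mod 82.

320·55 = 17600.
17600 = 214·82 + 52, so 17600 mod 82 = 52.
(59 + 52) mod 82 = 29.

29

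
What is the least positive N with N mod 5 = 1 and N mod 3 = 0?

Since 3·2 ≡ 1 (mod 5), take x = 0 + 3·((1−0)·2 mod 5) = 0 + 3·2 = 6.
Check: 6 mod 5 = 1, 6 mod 3 = 0.

6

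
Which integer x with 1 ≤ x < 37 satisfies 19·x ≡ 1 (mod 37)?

2

37 = 1·19 + 18
19 = 1·18 + 1
18 = 18·1 + 0
Back-substituting gives 19·2 ≡ 1 (mod 37).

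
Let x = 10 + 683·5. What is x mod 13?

6

683·5 = 3415.
Dividing 3415 by 13 gives quotient 262 and remainder 9.
(10 + 9) mod 13 = 6.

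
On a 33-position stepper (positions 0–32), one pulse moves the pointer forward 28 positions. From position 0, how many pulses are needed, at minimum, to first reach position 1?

13

28·13 = 364 = 11·33 + 1, so 28⁻¹ ≡ 13 (mod 33).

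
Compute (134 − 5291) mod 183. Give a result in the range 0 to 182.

5291 = 28·183 + 167, so 5291 mod 183 = 167.
(134 − 167) mod 183 = 150.

150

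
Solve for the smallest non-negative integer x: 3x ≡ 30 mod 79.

3⁻¹ ≡ 53 (mod 79) because 3·53 = 159 = 2·79 + 1.
So x ≡ 53·30 = 1590 ≡ 10 (mod 79).

10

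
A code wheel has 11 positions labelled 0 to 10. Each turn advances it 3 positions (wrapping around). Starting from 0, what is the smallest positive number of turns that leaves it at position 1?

4

11 = 3·3 + 2
3 = 1·2 + 1
2 = 2·1 + 0
Back-substituting gives 3·4 ≡ 1 (mod 11).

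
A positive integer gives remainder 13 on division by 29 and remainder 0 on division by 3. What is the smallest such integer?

42

Since 3·10 ≡ 1 (mod 29), take x = 0 + 3·((13−0)·10 mod 29) = 0 + 3·14 = 42.
Check: 42 mod 29 = 13, 42 mod 3 = 0.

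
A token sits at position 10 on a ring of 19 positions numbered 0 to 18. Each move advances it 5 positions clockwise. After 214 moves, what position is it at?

16

214·5 = 1070.
1070 − 56·19 = 6, so 1070 ≡ 6 (mod 19).
(10 + 6) mod 19 = 16.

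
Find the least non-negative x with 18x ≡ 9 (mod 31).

The inverse of 18 mod 31 is 19 (since 18·19 = 342 ≡ 1).
So x ≡ 19·9 = 171 ≡ 16 (mod 31).

16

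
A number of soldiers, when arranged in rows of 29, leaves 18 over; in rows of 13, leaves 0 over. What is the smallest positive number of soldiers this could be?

221

x ≡ 0 (mod 13) gives x ∈ {0, 13, 26, 39, 52, 65, 78, 91, …}.
The first of these with x mod 29 = 18 is 221.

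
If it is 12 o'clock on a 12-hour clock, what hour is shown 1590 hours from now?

6

1590 mod 12 = 6 (since 132·12 = 1584).
12 + 6 → 6 on a 12-hour dial.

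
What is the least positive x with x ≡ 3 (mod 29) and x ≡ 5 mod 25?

380

Since 25·7 ≡ 1 (mod 29), take x = 5 + 25·((3−5)·7 mod 29) = 5 + 25·15 = 380.
Check: 380 mod 29 = 3, 380 mod 25 = 5.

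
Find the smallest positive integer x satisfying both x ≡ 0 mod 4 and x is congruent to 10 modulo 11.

x ≡ 0 (mod 4) gives x ∈ {0, 4, 8, 12, 16, 20, 24, 28, …}.
The first of these with x mod 11 = 10 is 32.

32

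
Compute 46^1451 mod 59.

46

By repeated squaring mod 59: 46^1≡46, 46^2≡51, 46^4≡5, 46^8≡25, 46^16≡35, 46^32≡45, 46^64≡19, 46^128≡7, 46^256≡49, 46^512≡41, 46^1024≡29.
Since 1451 = 1 + 2 + 8 + 32 + 128 + 256 + 1024 in binary, 46^1451 ≡ 46·51·25·45·7·49·29 ≡ 46 (mod 59).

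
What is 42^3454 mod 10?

4

Powers of 2 mod 10 repeat with period 4: 2, 4, 8, 6.
3454 leaves remainder 2 on division by 4, so 42^3454 ends in 4.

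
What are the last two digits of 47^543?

23

Square-and-reduce mod 100: 47^1≡47, 47^2≡9, 47^4≡81, 47^8≡61, 47^16≡21, 47^32≡41, 47^64≡81, 47^128≡61, 47^256≡21, 47^512≡41.
543 = 1 + 2 + 4 + 8 + 16 + 512, so 47^543 ≡ 47·9·81·61·21·41 ≡ 23 (mod 100).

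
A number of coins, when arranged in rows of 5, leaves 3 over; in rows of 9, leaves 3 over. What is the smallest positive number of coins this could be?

Since 9·4 ≡ 1 (mod 5), take x = 3 + 9·((3−3)·4 mod 5) = 3 + 9·0 = 3.
Check: 3 mod 5 = 3, 3 mod 9 = 3.

3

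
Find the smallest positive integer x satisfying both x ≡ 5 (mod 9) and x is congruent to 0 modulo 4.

x ≡ 0 (mod 4) gives x ∈ {0, 4, 8, 12, 16, 20, 24, 28, …}.
The first of these with x mod 9 = 5 is 32.

32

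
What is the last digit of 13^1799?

7

Powers of 3 mod 10 repeat with period 4: 3, 9, 7, 1.
1799 leaves remainder 3 on division by 4, so 13^1799 ends in 7.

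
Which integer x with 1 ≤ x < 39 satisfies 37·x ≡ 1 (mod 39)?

19

37·19 = 703 = 18·39 + 1, so 37⁻¹ ≡ 19 (mod 39).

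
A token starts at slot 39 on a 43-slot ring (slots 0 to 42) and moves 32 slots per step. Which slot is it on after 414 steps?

414·32 = 13248.
13248 mod 43 = 4 (since 308·43 = 13244).
(39 + 4) mod 43 = 0.

0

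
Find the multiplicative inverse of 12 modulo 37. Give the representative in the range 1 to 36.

37 = 3·12 + 1
12 = 12·1 + 0
Back-substituting gives 12·34 ≡ 1 (mod 37).

34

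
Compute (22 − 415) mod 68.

415 = 6·68 + 7, so 415 mod 68 = 7.
(22 − 7) mod 68 = 15.

15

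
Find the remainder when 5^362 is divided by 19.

6

Successive squares of 5 mod 19: 5^1≡5, 5^2≡6, 5^4≡17, 5^8≡4, 5^16≡16, 5^32≡9, 5^64≡5, 5^128≡6, 5^256≡17.
Since 362 = 2 + 8 + 32 + 64 + 256 in binary, 5^362 ≡ 6·4·9·5·17 ≡ 6 (mod 19).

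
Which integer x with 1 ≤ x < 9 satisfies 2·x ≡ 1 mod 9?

2·5 = 10 = 1·9 + 1, so 2⁻¹ ≡ 5 (mod 9).

5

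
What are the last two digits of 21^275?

By repeated squaring mod 100: 21^1≡21, 21^2≡41, 21^4≡81, 21^8≡61, 21^16≡21, 21^32≡41, 21^64≡81, 21^128≡61, 21^256≡21.
Since 275 = 1 + 2 + 16 + 256 in binary, 21^275 ≡ 21·41·21·21 ≡ 1 (mod 100).

01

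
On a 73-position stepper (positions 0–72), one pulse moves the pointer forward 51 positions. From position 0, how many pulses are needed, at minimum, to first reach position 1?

63

73 = 1·51 + 22
51 = 2·22 + 7
22 = 3·7 + 1
7 = 7·1 + 0
Back-substituting gives 51·63 ≡ 1 (mod 73).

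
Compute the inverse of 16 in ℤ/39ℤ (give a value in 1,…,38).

22

16·22 = 352 = 9·39 + 1, so 16⁻¹ ≡ 22 (mod 39).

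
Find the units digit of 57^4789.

7

Powers of 7 mod 10 repeat with period 4: 7, 9, 3, 1.
4789 leaves remainder 1 on division by 4, so 57^4789 ends in 7.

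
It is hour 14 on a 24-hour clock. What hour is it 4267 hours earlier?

19

4267 = 177·24 + 19, so 4267 mod 24 = 19.
(14 − 19) mod 24 = 19.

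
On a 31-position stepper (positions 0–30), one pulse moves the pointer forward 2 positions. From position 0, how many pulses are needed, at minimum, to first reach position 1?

31 = 15·2 + 1
2 = 2·1 + 0
Back-substituting gives 2·16 ≡ 1 (mod 31).

16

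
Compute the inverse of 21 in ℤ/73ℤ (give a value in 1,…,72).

21·7 = 147 = 2·73 + 1, so 21⁻¹ ≡ 7 (mod 73).

7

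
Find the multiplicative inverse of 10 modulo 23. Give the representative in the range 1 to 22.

7

23 = 2·10 + 3
10 = 3·3 + 1
3 = 3·1 + 0
Back-substituting gives 10·7 ≡ 1 (mod 23).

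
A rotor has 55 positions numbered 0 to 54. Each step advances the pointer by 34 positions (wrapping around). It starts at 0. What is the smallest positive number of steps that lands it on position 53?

42

The inverse of 34 mod 55 is 34 (since 34·34 = 1156 ≡ 1).
Multiplying both sides by 34: x ≡ 34·53 = 1802 ≡ 42 (mod 55).
Check: 34·42 = 1428 = 25·55 + 53.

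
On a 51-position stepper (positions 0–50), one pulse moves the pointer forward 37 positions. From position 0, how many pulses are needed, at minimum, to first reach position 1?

51 = 1·37 + 14
37 = 2·14 + 9
14 = 1·9 + 5
9 = 1·5 + 4
5 = 1·4 + 1
4 = 4·1 + 0
Back-substituting gives 37·40 ≡ 1 (mod 51).

40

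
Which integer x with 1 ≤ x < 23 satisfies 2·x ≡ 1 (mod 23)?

12

23 = 11·2 + 1
2 = 2·1 + 0
Back-substituting gives 2·12 ≡ 1 (mod 23).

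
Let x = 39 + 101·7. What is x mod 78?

44

101·7 = 707.
707 mod 78 = 5 (since 9·78 = 702).
(39 + 5) mod 78 = 44.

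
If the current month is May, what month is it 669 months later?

February

669 mod 12 = 9 (since 55·12 = 660).
May + 9 months → February.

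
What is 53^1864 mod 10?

1

The units digit of 53^n cycles with period 4: 3, 9, 7, 1, …
1864 leaves remainder 0 on division by 4, so 53^1864 ends in 1.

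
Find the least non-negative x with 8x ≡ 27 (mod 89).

59

The inverse of 8 mod 89 is 78 (since 8·78 = 624 ≡ 1).
Multiplying both sides by 78: x ≡ 78·27 = 2106 ≡ 59 (mod 89).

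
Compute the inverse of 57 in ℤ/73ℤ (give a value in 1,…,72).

41

73 = 1·57 + 16
57 = 3·16 + 9
16 = 1·9 + 7
9 = 1·7 + 2
7 = 3·2 + 1
2 = 2·1 + 0
Back-substituting gives 57·41 ≡ 1 (mod 73).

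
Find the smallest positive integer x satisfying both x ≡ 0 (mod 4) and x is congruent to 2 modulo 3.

8

Since 3·3 ≡ 1 (mod 4), take x = 2 + 3·((0−2)·3 mod 4) = 2 + 3·2 = 8.
Check: 8 mod 4 = 0, 8 mod 3 = 2.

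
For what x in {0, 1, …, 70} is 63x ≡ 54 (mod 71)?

The inverse of 63 mod 71 is 62 (since 63·62 = 3906 ≡ 1).
So x ≡ 62·54 = 3348 ≡ 11 (mod 71).

11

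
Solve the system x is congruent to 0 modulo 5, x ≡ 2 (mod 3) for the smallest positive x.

Since 3·2 ≡ 1 (mod 5), take x = 2 + 3·((0−2)·2 mod 5) = 2 + 3·1 = 5.
Check: 5 mod 5 = 0, 5 mod 3 = 2.

5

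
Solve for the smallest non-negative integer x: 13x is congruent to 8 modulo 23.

13⁻¹ ≡ 16 (mod 23) because 13·16 = 208 = 9·23 + 1.
So x ≡ 16·8 = 128 ≡ 13 (mod 23).

13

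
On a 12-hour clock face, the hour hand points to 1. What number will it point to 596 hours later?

Dividing 596 by 12 gives quotient 49 and remainder 8.
1 + 8 → 9 on a 12-hour dial.

9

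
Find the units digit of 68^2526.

4

The units digit of 68^n cycles with period 4: 8, 4, 2, 6, …
2526 mod 4 = 2, so the last digit matches 8^2 = 4.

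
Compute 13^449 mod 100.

Square-and-reduce mod 100: 13^1≡13, 13^2≡69, 13^4≡61, 13^8≡21, 13^16≡41, 13^32≡81, 13^64≡61, 13^128≡21, 13^256≡41.
449 = 1 + 64 + 128 + 256, so 13^449 ≡ 13·61·21·41 ≡ 73 (mod 100).

73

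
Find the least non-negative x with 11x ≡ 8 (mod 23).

11⁻¹ ≡ 21 (mod 23) because 11·21 = 231 = 10·23 + 1.
So x ≡ 21·8 = 168 ≡ 7 (mod 23).

7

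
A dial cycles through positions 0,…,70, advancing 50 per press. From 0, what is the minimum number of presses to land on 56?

21

The inverse of 50 mod 71 is 27 (since 50·27 = 1350 ≡ 1).
So x ≡ 27·56 = 1512 ≡ 21 (mod 71).
Check: 50·21 = 1050 = 14·71 + 56.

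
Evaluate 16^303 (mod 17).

Square-and-reduce mod 17: 16^1≡16, 16^2≡1, 16^4≡1, 16^8≡1, 16^16≡1, 16^32≡1, 16^64≡1, 16^128≡1, 16^256≡1.
Since 303 = 1 + 2 + 4 + 8 + 32 + 256 in binary, 16^303 ≡ 16·1·1·1·1·1 ≡ 16 (mod 17).

16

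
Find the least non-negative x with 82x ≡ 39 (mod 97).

75

82⁻¹ ≡ 84 (mod 97) because 82·84 = 6888 = 71·97 + 1.
Multiplying both sides by 84: x ≡ 84·39 = 3276 ≡ 75 (mod 97).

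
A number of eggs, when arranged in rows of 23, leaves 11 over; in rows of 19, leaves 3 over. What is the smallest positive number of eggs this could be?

x ≡ 3 (mod 19) gives x ∈ {3, 22, 41, 60, 79, 98, 117, 136, …}.
The first of these with x mod 23 = 11 is 402.

402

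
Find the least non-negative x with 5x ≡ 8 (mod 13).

5⁻¹ ≡ 8 (mod 13) because 5·8 = 40 = 3·13 + 1.
Multiplying both sides by 8: x ≡ 8·8 = 64 ≡ 12 (mod 13).
Check: 5·12 = 60 = 4·13 + 8.

12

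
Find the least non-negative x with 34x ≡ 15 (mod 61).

34⁻¹ ≡ 9 (mod 61) because 34·9 = 306 = 5·61 + 1.
So x ≡ 9·15 = 135 ≡ 13 (mod 61).

13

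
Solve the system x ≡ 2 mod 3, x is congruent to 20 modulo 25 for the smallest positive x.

x ≡ 2 (mod 3) gives x ∈ {2, 5, 8, 11, 14, 17, 20}.
The first of these with x mod 25 = 20 is 20.

20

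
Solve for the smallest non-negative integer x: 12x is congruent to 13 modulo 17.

11

The inverse of 12 mod 17 is 10 (since 12·10 = 120 ≡ 1).
So x ≡ 10·13 = 130 ≡ 11 (mod 17).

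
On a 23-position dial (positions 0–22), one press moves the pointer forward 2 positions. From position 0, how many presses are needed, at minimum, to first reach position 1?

2·12 = 24 = 1·23 + 1, so 2⁻¹ ≡ 12 (mod 23).

12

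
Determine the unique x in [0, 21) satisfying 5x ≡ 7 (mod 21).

14

5⁻¹ ≡ 17 (mod 21) because 5·17 = 85 = 4·21 + 1.
Multiplying both sides by 17: x ≡ 17·7 = 119 ≡ 14 (mod 21).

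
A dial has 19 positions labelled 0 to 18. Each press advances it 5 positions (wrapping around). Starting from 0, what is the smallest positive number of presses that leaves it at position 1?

4

19 = 3·5 + 4
5 = 1·4 + 1
4 = 4·1 + 0
Back-substituting gives 5·4 ≡ 1 (mod 19).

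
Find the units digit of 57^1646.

9

The units digit of 57^n cycles with period 4: 7, 9, 3, 1, …
1646 leaves remainder 2 on division by 4, so 57^1646 ends in 9.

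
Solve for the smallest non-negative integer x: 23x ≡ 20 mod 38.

The inverse of 23 mod 38 is 5 (since 23·5 = 115 ≡ 1).
Multiplying both sides by 5: x ≡ 5·20 = 100 ≡ 24 (mod 38).

24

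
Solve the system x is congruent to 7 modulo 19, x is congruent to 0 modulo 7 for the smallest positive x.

x ≡ 0 (mod 7) gives x ∈ {0, 7}.
The first of these with x mod 19 = 7 is 7.

7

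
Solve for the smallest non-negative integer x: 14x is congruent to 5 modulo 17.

14⁻¹ ≡ 11 (mod 17) because 14·11 = 154 = 9·17 + 1.
Multiplying both sides by 11: x ≡ 11·5 = 55 ≡ 4 (mod 17).

4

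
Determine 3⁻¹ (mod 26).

9

3·9 = 27 = 1·26 + 1, so 3⁻¹ ≡ 9 (mod 26).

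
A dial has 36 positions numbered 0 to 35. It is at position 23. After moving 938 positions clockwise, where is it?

938 mod 36 = 2 (since 26·36 = 936).
(23 + 2) mod 36 = 25.

25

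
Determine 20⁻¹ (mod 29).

16

29 = 1·20 + 9
20 = 2·9 + 2
9 = 4·2 + 1
2 = 2·1 + 0
Back-substituting gives 20·16 ≡ 1 (mod 29).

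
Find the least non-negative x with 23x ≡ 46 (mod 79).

The inverse of 23 mod 79 is 55 (since 23·55 = 1265 ≡ 1).
Multiplying both sides by 55: x ≡ 55·46 = 2530 ≡ 2 (mod 79).

2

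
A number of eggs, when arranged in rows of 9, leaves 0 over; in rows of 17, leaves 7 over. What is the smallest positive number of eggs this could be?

126

x ≡ 0 (mod 9) gives x ∈ {0, 9, 18, 27, 36, 45, 54, 63, …}.
The first of these with x mod 17 = 7 is 126.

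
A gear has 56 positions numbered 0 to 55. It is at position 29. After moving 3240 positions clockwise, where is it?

Dividing 3240 by 56 gives quotient 57 and remainder 48.
(29 + 48) mod 56 = 21.

21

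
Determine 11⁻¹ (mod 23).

21

11·21 = 231 = 10·23 + 1, so 11⁻¹ ≡ 21 (mod 23).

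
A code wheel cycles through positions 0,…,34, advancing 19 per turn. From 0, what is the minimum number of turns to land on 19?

The inverse of 19 mod 35 is 24 (since 19·24 = 456 ≡ 1).
Multiplying both sides by 24: x ≡ 24·19 = 456 ≡ 1 (mod 35).
Check: 19·1 = 19 = 0·35 + 19.

1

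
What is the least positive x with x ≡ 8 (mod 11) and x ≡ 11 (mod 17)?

96

x ≡ 8 (mod 11) gives x ∈ {8, 19, 30, 41, 52, 63, 74, 85, …}.
The first of these with x mod 17 = 11 is 96.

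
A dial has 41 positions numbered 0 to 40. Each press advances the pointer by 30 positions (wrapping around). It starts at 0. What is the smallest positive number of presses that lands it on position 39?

30⁻¹ ≡ 26 (mod 41) because 30·26 = 780 = 19·41 + 1.
So x ≡ 26·39 = 1014 ≡ 30 (mod 41).
Check: 30·30 = 900 = 21·41 + 39.

30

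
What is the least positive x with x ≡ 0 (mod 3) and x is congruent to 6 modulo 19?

Since 19·1 ≡ 1 (mod 3), take x = 6 + 19·((0−6)·1 mod 3) = 6 + 19·0 = 6.
Check: 6 mod 3 = 0, 6 mod 19 = 6.

6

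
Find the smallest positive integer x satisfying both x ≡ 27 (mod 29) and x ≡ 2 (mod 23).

x ≡ 2 (mod 23) gives x ∈ {2, 25, 48, 71, 94, 117, 140, 163, …}.
The first of these with x mod 29 = 27 is 462.

462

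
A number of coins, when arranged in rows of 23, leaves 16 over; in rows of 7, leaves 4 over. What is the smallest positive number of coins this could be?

39

x ≡ 4 (mod 7) gives x ∈ {4, 11, 18, 25, 32, 39}.
The first of these with x mod 23 = 16 is 39.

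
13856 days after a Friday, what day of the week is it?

13856 − 1979·7 = 3, so 13856 ≡ 3 (mod 7).
Friday + 3 days → Monday.

Monday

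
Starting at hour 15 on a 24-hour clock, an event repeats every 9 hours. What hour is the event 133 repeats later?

133·9 = 1197.
1197 − 49·24 = 21, so 1197 ≡ 21 (mod 24).
(15 + 21) mod 24 = 12.

12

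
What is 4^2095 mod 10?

The units digit of 4^n cycles with period 2: 4, 6, …
2095 mod 2 = 1, so the last digit matches 4^1 = 4.

4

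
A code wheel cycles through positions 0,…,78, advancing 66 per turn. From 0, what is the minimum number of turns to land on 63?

62

The inverse of 66 mod 79 is 6 (since 66·6 = 396 ≡ 1).
So x ≡ 6·63 = 378 ≡ 62 (mod 79).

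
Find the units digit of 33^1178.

9

Powers of 3 mod 10 repeat with period 4: 3, 9, 7, 1.
1178 mod 4 = 2, so the last digit matches 3^2 = 9.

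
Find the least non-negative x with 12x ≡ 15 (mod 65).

50

12⁻¹ ≡ 38 (mod 65) because 12·38 = 456 = 7·65 + 1.
So x ≡ 38·15 = 570 ≡ 50 (mod 65).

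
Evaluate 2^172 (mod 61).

By repeated squaring mod 61: 2^1≡2, 2^2≡4, 2^4≡16, 2^8≡12, 2^16≡22, 2^32≡57, 2^64≡16, 2^128≡12.
Since 172 = 4 + 8 + 32 + 128 in binary, 2^172 ≡ 16·12·57·12 ≡ 56 (mod 61).

56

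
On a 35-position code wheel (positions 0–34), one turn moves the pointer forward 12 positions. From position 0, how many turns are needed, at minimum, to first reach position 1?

12·3 = 36 = 1·35 + 1, so 12⁻¹ ≡ 3 (mod 35).

3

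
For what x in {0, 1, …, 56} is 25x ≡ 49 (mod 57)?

43

The inverse of 25 mod 57 is 16 (since 25·16 = 400 ≡ 1).
So x ≡ 16·49 = 784 ≡ 43 (mod 57).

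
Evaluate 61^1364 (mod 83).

63

Square-and-reduce mod 83: 61^1≡61, 61^2≡69, 61^4≡30, 61^8≡70, 61^16≡3, 61^32≡9, 61^64≡81, 61^128≡4, 61^256≡16, 61^512≡7, 61^1024≡49.
Since 1364 = 4 + 16 + 64 + 256 + 1024 in binary, 61^1364 ≡ 30·3·81·16·49 ≡ 63 (mod 83).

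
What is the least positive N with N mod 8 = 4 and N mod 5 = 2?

x ≡ 2 (mod 5) gives x ∈ {2, 7, 12}.
The first of these with x mod 8 = 4 is 12.

12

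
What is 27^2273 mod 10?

7

Last digits of 7^n: 7, 9, 3, 1 (period 4).
2273 leaves remainder 1 on division by 4, so 27^2273 ends in 7.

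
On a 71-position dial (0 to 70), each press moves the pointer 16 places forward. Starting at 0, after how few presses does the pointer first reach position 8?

36

The inverse of 16 mod 71 is 40 (since 16·40 = 640 ≡ 1).
So x ≡ 40·8 = 320 ≡ 36 (mod 71).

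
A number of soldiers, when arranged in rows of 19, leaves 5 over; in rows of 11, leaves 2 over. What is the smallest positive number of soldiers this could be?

x ≡ 2 (mod 11) gives x ∈ {2, 13, 24}.
The first of these with x mod 19 = 5 is 24.

24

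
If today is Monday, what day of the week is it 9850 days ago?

9850 − 1407·7 = 1, so 9850 ≡ 1 (mod 7).
Monday − 1 day → Sunday.

Sunday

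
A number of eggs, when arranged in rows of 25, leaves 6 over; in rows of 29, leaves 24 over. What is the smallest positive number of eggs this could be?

x ≡ 6 (mod 25) gives x ∈ {6, 31, 56, 81, 106, 131, 156, 181, …}.
The first of these with x mod 29 = 24 is 256.

256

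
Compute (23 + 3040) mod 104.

47

3040 − 29·104 = 24, so 3040 ≡ 24 (mod 104).
(23 + 24) mod 104 = 47.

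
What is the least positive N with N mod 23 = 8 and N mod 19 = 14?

Since 19·17 ≡ 1 (mod 23), take x = 14 + 19·((8−14)·17 mod 23) = 14 + 19·13 = 261.
Check: 261 mod 23 = 8, 261 mod 19 = 14.

261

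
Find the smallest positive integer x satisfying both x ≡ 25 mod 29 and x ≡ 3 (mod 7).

199

Since 7·25 ≡ 1 (mod 29), take x = 3 + 7·((25−3)·25 mod 29) = 3 + 7·28 = 199.
Check: 199 mod 29 = 25, 199 mod 7 = 3.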